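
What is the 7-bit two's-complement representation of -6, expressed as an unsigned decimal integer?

6 in 7 bits: 0000110
Invert: 1111001
Add 1:  1111010 = 122
(Check: 2^7 - 6 = 128 - 6 = 122.)

122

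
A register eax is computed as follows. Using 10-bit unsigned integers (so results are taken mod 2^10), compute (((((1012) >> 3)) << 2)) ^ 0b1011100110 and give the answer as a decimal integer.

798

1012 = 1111110100
→ >> 3 → 0001111110 = 126
→ << 2 (mod 2^10) → 0111111000 = 504
0b1011100110 = 1011100110
→ ^ → 1100011110 = 798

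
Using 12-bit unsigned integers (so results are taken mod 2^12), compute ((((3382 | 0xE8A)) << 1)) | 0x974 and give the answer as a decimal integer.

3964

3382 = 110100110110
0xE8A = 111010001010
→ | → 111110111110 = 4030
→ << 1 (mod 2^12) → 111101111100 = 3964
0x974 = 100101110100
→ | → 111101111100 = 3964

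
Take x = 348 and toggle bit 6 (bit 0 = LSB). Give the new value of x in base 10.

x = 00101011100
bit 6 is currently 1; toggle it via x ^ (1 << 6) = x ^ 64
→ 00100011100 = 284

284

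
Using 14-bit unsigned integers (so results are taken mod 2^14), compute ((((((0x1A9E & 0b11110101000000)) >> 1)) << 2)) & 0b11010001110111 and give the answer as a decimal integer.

12288

0x1A9E = 01101010011110
0b11110101000000 = 11110101000000
→ & → 01100000000000 = 6144
→ >> 1 → 00110000000000 = 3072
→ << 2 (mod 2^14) → 11000000000000 = 12288
0b11010001110111 = 11010001110111
→ & → 11000000000000 = 12288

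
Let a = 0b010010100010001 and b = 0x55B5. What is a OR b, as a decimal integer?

a = 010010100010001
0x55B5 = 101010110110101
 OR → 111010110110101 = 30133

30133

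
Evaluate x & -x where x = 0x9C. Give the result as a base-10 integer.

x = 10011100 = 156
-x (two's complement) = …01100100
AND   = 00000100 = 4
(x & -x isolates the lowest set bit of x.)

4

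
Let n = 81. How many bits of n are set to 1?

3

81 = 1010001
Count the 1s: 1 + 1 + 1 = 3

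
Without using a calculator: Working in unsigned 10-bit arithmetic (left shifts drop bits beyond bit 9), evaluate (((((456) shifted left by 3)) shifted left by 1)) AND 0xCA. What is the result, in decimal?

456 = 0111001000
→ shifted left by 3 (mod 2^10) → 1001000000 = 576
→ shifted left by 1 (mod 2^10) → 0010000000 = 128
0xCA = 0011001010
→ AND → 0010000000 = 128

128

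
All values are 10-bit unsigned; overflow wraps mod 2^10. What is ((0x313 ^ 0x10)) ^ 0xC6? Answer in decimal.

0x313 = 1100010011
0x10 = 0000010000
→ ^ → 1100000011 = 771
0xC6 = 0011000110
→ ^ → 1111000101 = 965

965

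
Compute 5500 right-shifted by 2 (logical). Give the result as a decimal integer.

1375

5500 = 1010101111100
shift right by 2 → 0010101011111 = 1375
(equivalently, floor(5500 / 4))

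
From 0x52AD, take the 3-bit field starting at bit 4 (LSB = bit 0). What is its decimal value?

v = 101001010101101
Shift right by 4: 10100101010
Mask low 3 bits: 010 = 2

2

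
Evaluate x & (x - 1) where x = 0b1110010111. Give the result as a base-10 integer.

918

x = 1110010111 = 919
x - 1 = 1110010110
AND   = 1110010110 = 918
(x & (x - 1) clears the lowest set bit of x.)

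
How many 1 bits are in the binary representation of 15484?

15484 = 11110001111100
Count the 1s: 1 + 1 + 1 + 1 + 1 + 1 + 1 + 1 + 1 = 9

9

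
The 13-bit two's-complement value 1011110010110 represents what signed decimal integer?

-2154

pattern = 1011110010110 (MSB is 1 ⇒ negative)
Invert: 0100001101001, add 1 → 0100001101010 = 2154, so the value is -2154.
(Equivalently: 6038 - 2^13 = 6038 - 8192 = -2154.)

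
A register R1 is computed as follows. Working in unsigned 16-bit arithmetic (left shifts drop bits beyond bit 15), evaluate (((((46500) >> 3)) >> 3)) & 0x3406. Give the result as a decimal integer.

46500 = 1011010110100100
→ >> 3 → 0001011010110100 = 5812
→ >> 3 → 0000001011010110 = 726
0x3406 = 0011010000000110
→ & → 0000000000000110 = 6

6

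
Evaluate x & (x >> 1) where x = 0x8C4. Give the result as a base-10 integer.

x = 100011000100 = 2244
x>>1 = 010001100010
AND  = 000001000000 = 64
(x & (x >> 1) has a 1 wherever x has two consecutive 1 bits.)

64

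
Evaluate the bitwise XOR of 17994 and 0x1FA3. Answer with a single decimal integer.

17994 = 100011001001010
0x1FA3 = 001111110100011
XOR → 101100111101001 = 23017

23017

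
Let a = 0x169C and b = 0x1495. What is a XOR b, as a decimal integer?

0x169C = 1011010011100
0x1495 = 1010010010101
XOR → 0001000001001 = 521

521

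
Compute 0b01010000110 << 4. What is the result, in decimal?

x = 00001010000110
shift left by 4 → 10100001100000 = 10336
(equivalently, 646 × 2^4 = 646 × 16)

10336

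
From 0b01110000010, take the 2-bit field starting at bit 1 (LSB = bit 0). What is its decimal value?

1

v = 01110000010
Shift right by 1: 0111000001
Mask low 2 bits: 01 = 1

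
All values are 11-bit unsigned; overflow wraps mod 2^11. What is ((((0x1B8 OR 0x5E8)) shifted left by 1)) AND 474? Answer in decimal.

0x1B8 = 00110111000
0x5E8 = 10111101000
→ OR → 10111111000 = 1528
→ shifted left by 1 (mod 2^11) → 01111110000 = 1008
474 = 00111011010
→ AND → 00111010000 = 464

464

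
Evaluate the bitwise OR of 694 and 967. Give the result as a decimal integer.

1015

694 = 1010110110
967 = 1111000111
 OR → 1111110111 = 1015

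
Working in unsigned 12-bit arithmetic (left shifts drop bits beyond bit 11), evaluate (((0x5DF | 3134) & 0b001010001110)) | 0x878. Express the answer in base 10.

0x5DF = 010111011111
3134 = 110000111110
→ | → 110111111111 = 3583
0b001010001110 = 001010001110
→ & → 000010001110 = 142
0x878 = 100001111000
→ | → 100011111110 = 2302

2302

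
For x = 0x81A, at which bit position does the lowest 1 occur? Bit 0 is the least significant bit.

1

0x81A = 100000011010
Trailing zeros: 1, so the lowest set bit is bit 1 (value 2).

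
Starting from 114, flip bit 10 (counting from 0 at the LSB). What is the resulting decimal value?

1138

x = 000001110010
bit 10 is currently 0; toggle it via x ^ (1 << 10) = x ^ 1024
→ 010001110010 = 1138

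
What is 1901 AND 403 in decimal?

1901 = 11101101101
403 = 00110010011
AND → 00100000001 = 257

257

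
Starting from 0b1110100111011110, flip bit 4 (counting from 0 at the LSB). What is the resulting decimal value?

59854

x = 1110100111011110
bit 4 is currently 1; toggle it via x ^ (1 << 4) = x ^ 16
→ 1110100111001110 = 59854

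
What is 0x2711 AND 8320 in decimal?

8192

0x2711 = 10011100010001
8320 = 10000010000000
AND → 10000000000000 = 8192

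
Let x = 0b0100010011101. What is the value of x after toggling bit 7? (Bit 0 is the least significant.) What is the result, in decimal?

2077

x = 0100010011101
bit 7 is currently 1; toggle it via x ^ (1 << 7) = x ^ 128
→ 0100000011101 = 2077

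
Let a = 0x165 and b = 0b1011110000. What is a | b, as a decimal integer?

1013

0x165 = 0101100101
b = 1011110000
 OR → 1111110101 = 1013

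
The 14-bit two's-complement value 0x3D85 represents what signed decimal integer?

pattern = 11110110000101 (MSB is 1 ⇒ negative)
Invert: 00001001111010, add 1 → 00001001111011 = 635, so the value is -635.
(Equivalently: 15749 - 2^14 = 15749 - 16384 = -635.)

-635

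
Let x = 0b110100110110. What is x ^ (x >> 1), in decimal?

2989

x = 110100110110 = 3382
x>>1 = 011010011011
XOR  = 101110101101 = 2989
(x ^ (x >> 1) gives the standard binary-reflected Gray code of x.)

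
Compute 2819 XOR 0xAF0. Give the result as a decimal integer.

2819 = 101100000011
0xAF0 = 101011110000
XOR → 000111110011 = 499

499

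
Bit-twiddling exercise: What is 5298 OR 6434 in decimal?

7602

5298 = 1010010110010
6434 = 1100100100010
 OR → 1110110110010 = 7602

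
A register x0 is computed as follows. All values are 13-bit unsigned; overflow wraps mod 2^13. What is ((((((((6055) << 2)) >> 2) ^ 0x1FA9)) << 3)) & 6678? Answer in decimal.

6055 = 1011110100111
→ << 2 (mod 2^13) → 1111010011100 = 7836
→ >> 2 → 0011110100111 = 1959
0x1FA9 = 1111110101001
→ ^ → 1100000001110 = 6158
→ << 3 (mod 2^13) → 0000001110000 = 112
6678 = 1101000010110
→ & → 0000000010000 = 16

16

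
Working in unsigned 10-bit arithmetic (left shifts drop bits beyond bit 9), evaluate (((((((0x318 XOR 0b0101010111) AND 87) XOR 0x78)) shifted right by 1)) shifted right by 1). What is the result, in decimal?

0x318 = 1100011000
0b0101010111 = 0101010111
→ XOR → 1001001111 = 591
87 = 0001010111
→ AND → 0001000111 = 71
0x78 = 0001111000
→ XOR → 0000111111 = 63
→ shifted right by 1 → 0000011111 = 31
→ shifted right by 1 → 0000001111 = 15

15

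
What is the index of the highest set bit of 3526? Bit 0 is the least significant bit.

11

3526 = 110111000110
The topmost 1 is at position 11 (since 2^11 = 2048 ≤ 3526 < 4096).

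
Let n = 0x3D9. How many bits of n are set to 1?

7

0x3D9 = 1111011001
Count the 1s: 1 + 1 + 1 + 1 + 1 + 1 + 1 = 7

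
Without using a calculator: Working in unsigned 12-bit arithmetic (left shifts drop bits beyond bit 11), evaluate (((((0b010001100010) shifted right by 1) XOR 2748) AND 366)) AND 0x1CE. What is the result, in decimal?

0b010001100010 = 010001100010
→ shifted right by 1 → 001000110001 = 561
2748 = 101010111100
→ XOR → 100010001101 = 2189
366 = 000101101110
→ AND → 000000001100 = 12
0x1CE = 000111001110
→ AND → 000000001100 = 12

12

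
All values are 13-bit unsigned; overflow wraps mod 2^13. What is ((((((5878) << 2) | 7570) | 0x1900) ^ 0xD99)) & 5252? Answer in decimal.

4096

5878 = 1011011110110
→ << 2 (mod 2^13) → 1101111011000 = 7128
7570 = 1110110010010
→ | → 1111111011010 = 8154
0x1900 = 1100100000000
→ | → 1111111011010 = 8154
0xD99 = 0110110011001
→ ^ → 1001001000011 = 4675
5252 = 1010010000100
→ & → 1000000000000 = 4096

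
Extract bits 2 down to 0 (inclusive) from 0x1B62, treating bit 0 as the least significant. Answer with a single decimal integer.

v = 1101101100010
Shift right by 0: 1101101100010
Mask low 3 bits: 010 = 2

2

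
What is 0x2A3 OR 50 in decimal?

691

0x2A3 = 1010100011
50 = 0000110010
 OR → 1010110011 = 691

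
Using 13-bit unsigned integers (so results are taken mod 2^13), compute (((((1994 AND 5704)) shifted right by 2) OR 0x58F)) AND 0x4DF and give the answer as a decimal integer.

1994 = 0011111001010
5704 = 1011001001000
→ AND → 0011001001000 = 1608
→ shifted right by 2 → 0000110010010 = 402
0x58F = 0010110001111
→ OR → 0010110011111 = 1439
0x4DF = 0010011011111
→ AND → 0010010011111 = 1183

1183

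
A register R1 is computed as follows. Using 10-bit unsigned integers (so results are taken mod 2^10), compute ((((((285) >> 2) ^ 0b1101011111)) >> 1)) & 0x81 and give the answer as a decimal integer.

128

285 = 0100011101
→ >> 2 → 0001000111 = 71
0b1101011111 = 1101011111
→ ^ → 1100011000 = 792
→ >> 1 → 0110001100 = 396
0x81 = 0010000001
→ & → 0010000000 = 128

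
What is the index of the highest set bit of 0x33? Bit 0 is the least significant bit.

5

0x33 = 110011
The topmost 1 is at position 5 (since 2^5 = 32 ≤ 51 < 64).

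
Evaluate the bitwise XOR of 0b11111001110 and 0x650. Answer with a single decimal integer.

414

a = 11111001110
0x650 = 11001010000
XOR → 00110011110 = 414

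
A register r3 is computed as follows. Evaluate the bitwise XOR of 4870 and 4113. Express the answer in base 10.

4870 = 1001100000110
4113 = 1000000010001
XOR → 0001100010111 = 791

791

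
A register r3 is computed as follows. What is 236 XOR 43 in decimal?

236 = 11101100
43 = 00101011
XOR → 11000111 = 199

199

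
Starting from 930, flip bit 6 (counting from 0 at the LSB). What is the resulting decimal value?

x = 1110100010
bit 6 is currently 0; toggle it via x ^ (1 << 6) = x ^ 64
→ 1111100010 = 994

994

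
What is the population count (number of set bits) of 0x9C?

0x9C = 10011100
Count the 1s: 1 + 1 + 1 + 1 = 4

4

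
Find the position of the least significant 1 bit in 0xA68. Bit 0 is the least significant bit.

0xA68 = 101001101000
Trailing zeros: 3, so the lowest set bit is bit 3 (value 8).

3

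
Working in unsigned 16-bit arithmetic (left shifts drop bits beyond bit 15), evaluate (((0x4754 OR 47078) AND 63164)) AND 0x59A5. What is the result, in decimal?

0x4754 = 0100011101010100
47078 = 1011011111100110
→ OR → 1111011111110110 = 63478
63164 = 1111011010111100
→ AND → 1111011010110100 = 63156
0x59A5 = 0101100110100101
→ AND → 0101000010100100 = 20644

20644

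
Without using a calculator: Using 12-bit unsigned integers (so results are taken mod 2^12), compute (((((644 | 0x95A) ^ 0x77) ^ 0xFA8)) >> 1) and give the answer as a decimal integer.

644 = 001010000100
0x95A = 100101011010
→ | → 101111011110 = 3038
0x77 = 000001110111
→ ^ → 101110101001 = 2985
0xFA8 = 111110101000
→ ^ → 010000000001 = 1025
→ >> 1 → 001000000000 = 512

512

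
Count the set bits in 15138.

15138 = 11101100100010
Count the 1s: 1 + 1 + 1 + 1 + 1 + 1 + 1 = 7

7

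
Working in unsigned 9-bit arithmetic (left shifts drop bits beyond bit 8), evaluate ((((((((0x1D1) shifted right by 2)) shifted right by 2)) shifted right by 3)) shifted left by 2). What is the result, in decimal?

12

0x1D1 = 111010001
→ shifted right by 2 → 001110100 = 116
→ shifted right by 2 → 000011101 = 29
→ shifted right by 3 → 000000011 = 3
→ shifted left by 2 (mod 2^9) → 000001100 = 12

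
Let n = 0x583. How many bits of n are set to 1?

0x583 = 10110000011
Count the 1s: 1 + 1 + 1 + 1 + 1 = 5

5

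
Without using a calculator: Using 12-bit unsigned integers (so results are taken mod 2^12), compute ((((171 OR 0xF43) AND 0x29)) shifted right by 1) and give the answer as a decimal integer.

171 = 000010101011
0xF43 = 111101000011
→ OR → 111111101011 = 4075
0x29 = 000000101001
→ AND → 000000101001 = 41
→ shifted right by 1 → 000000010100 = 20

20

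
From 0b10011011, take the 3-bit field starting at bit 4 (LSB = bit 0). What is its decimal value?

1

v = 10011011
Shift right by 4: 1001
Mask low 3 bits: 001 = 1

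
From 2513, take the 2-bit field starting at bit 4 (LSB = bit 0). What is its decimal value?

v = 100111010001
Shift right by 4: 10011101
Mask low 2 bits: 01 = 1

1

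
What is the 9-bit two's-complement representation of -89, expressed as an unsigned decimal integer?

89 in 9 bits: 001011001
Invert: 110100110
Add 1:  110100111 = 423
(Check: 2^9 - 89 = 512 - 89 = 423.)

423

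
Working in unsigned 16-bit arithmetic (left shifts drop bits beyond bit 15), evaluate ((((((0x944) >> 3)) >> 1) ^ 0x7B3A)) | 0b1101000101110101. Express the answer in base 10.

0x944 = 0000100101000100
→ >> 3 → 0000000100101000 = 296
→ >> 1 → 0000000010010100 = 148
0x7B3A = 0111101100111010
→ ^ → 0111101110101110 = 31662
0b1101000101110101 = 1101000101110101
→ | → 1111101111111111 = 64511

64511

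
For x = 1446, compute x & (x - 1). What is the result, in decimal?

x = 10110100110 = 1446
x - 1 = 10110100101
AND   = 10110100100 = 1444
(x & (x - 1) clears the lowest set bit of x.)

1444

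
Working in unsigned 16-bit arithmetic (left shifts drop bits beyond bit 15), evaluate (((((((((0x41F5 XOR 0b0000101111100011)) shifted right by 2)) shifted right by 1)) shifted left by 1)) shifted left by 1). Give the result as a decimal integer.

0x41F5 = 0100000111110101
0b0000101111100011 = 0000101111100011
→ XOR → 0100101000010110 = 18966
→ shifted right by 2 → 0001001010000101 = 4741
→ shifted right by 1 → 0000100101000010 = 2370
→ shifted left by 1 (mod 2^16) → 0001001010000100 = 4740
→ shifted left by 1 (mod 2^16) → 0010010100001000 = 9480

9480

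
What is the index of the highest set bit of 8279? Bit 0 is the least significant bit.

13

8279 = 10000001010111
The topmost 1 is at position 13 (since 2^13 = 8192 ≤ 8279 < 16384).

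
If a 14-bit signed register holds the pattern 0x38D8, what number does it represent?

-1832

pattern = 11100011011000 (MSB is 1 ⇒ negative)
Invert: 00011100100111, add 1 → 00011100101000 = 1832, so the value is -1832.
(Equivalently: 14552 - 2^14 = 14552 - 16384 = -1832.)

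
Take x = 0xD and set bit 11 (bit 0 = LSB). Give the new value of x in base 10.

2061

x = 000000001101
bit 11 is currently 0; set it via x | (1 << 11) = x | 2048
→ 100000001101 = 2061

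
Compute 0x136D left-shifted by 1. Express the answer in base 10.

0x136D = 01001101101101
shift left by 1 → 10011011011010 = 9946
(equivalently, 4973 × 2^1 = 4973 × 2)

9946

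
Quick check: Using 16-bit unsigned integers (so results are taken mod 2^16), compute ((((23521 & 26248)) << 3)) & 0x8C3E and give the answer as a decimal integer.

1024

23521 = 0101101111100001
26248 = 0110011010001000
→ & → 0100001010000000 = 17024
→ << 3 (mod 2^16) → 0001010000000000 = 5120
0x8C3E = 1000110000111110
→ & → 0000010000000000 = 1024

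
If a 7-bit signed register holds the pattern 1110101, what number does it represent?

pattern = 1110101 (MSB is 1 ⇒ negative)
Invert: 0001010, add 1 → 0001011 = 11, so the value is -11.
(Equivalently: 117 - 2^7 = 117 - 128 = -11.)

-11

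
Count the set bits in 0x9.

0x9 = 1001
Count the 1s: 1 + 1 = 2

2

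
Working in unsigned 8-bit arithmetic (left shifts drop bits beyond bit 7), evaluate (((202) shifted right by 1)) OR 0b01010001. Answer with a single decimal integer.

117

202 = 11001010
→ shifted right by 1 → 01100101 = 101
0b01010001 = 01010001
→ OR → 01110101 = 117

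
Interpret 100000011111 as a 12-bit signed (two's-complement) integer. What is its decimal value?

-2017

pattern = 100000011111 (MSB is 1 ⇒ negative)
Invert: 011111100000, add 1 → 011111100001 = 2017, so the value is -2017.
(Equivalently: 2079 - 2^12 = 2079 - 4096 = -2017.)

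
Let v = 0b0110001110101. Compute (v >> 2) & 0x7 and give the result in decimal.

v = 0110001110101
Shift right by 2: 01100011101
Mask low 3 bits: 101 = 5

5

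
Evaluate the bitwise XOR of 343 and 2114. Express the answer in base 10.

2325

343 = 000101010111
2114 = 100001000010
XOR → 100100010101 = 2325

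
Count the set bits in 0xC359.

8

0xC359 = 1100001101011001
Count the 1s: 1 + 1 + 1 + 1 + 1 + 1 + 1 + 1 = 8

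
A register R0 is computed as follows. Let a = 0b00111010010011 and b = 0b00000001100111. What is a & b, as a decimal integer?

3

a = 111010010011
b = 000001100111
AND → 000000000011 = 3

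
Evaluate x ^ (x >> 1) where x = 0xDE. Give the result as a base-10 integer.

x = 11011110 = 222
x>>1 = 01101111
XOR  = 10110001 = 177
(x ^ (x >> 1) gives the standard binary-reflected Gray code of x.)

177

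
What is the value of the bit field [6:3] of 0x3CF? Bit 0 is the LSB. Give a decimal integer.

9

v = 0001111001111
Shift right by 3: 0001111001
Mask low 4 bits: 1001 = 9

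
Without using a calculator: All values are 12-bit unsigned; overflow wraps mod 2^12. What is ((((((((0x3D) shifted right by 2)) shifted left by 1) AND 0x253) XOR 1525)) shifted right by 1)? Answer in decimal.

755

0x3D = 000000111101
→ shifted right by 2 → 000000001111 = 15
→ shifted left by 1 (mod 2^12) → 000000011110 = 30
0x253 = 001001010011
→ AND → 000000010010 = 18
1525 = 010111110101
→ XOR → 010111100111 = 1511
→ shifted right by 1 → 001011110011 = 755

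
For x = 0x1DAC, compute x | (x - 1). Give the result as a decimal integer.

x = 1110110101100 = 7596
x - 1 = 1110110101011
OR    = 1110110101111 = 7599
(x | (x - 1) sets all bits below the lowest set bit.)

7599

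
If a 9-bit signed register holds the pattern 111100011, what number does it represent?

pattern = 111100011 (MSB is 1 ⇒ negative)
Invert: 000011100, add 1 → 000011101 = 29, so the value is -29.
(Equivalently: 483 - 2^9 = 483 - 512 = -29.)

-29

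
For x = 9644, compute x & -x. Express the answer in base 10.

4

x = 10010110101100 = 9644
-x (two's complement) = …01101001010100
AND   = 00000000000100 = 4
(x & -x isolates the lowest set bit of x.)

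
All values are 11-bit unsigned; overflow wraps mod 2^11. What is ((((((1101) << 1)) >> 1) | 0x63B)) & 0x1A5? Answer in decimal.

1101 = 10001001101
→ << 1 (mod 2^11) → 00010011010 = 154
→ >> 1 → 00001001101 = 77
0x63B = 11000111011
→ | → 11001111111 = 1663
0x1A5 = 00110100101
→ & → 00000100101 = 37

37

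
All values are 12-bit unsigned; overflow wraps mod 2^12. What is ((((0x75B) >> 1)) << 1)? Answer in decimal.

0x75B = 011101011011
→ >> 1 → 001110101101 = 941
→ << 1 (mod 2^12) → 011101011010 = 1882

1882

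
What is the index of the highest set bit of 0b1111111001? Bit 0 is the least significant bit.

9

0b1111111001 = 1111111001
The topmost 1 is at position 9 (since 2^9 = 512 ≤ 1017 < 1024).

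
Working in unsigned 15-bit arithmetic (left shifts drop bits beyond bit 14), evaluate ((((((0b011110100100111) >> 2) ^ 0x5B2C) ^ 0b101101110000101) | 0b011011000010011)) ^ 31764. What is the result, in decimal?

0b011110100100111 = 011110100100111
→ >> 2 → 000111101001001 = 3913
0x5B2C = 101101100101100
→ ^ → 101010001100101 = 21605
0b101101110000101 = 101101110000101
→ ^ → 000111111100000 = 4064
0b011011000010011 = 011011000010011
→ | → 011111111110011 = 16371
31764 = 111110000010100
→ ^ → 100001111100111 = 17383

17383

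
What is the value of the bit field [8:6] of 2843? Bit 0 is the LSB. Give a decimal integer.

v = 0101100011011
Shift right by 6: 0101100
Mask low 3 bits: 100 = 4

4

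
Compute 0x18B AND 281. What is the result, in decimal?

265

0x18B = 110001011
281 = 100011001
AND → 100001001 = 265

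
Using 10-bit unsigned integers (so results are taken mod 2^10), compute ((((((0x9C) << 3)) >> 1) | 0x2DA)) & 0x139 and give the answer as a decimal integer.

0x9C = 0010011100
→ << 3 (mod 2^10) → 0011100000 = 224
→ >> 1 → 0001110000 = 112
0x2DA = 1011011010
→ | → 1011111010 = 762
0x139 = 0100111001
→ & → 0000111000 = 56

56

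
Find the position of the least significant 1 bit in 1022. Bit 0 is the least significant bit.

1022 = 1111111110
Trailing zeros: 1, so the lowest set bit is bit 1 (value 2).

1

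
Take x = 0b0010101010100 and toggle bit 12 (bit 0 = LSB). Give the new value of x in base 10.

x = 0010101010100
bit 12 is currently 0; toggle it via x ^ (1 << 12) = x ^ 4096
→ 1010101010100 = 5460

5460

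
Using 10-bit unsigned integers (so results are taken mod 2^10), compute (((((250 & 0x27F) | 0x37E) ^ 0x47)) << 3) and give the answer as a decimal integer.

250 = 0011111010
0x27F = 1001111111
→ & → 0001111010 = 122
0x37E = 1101111110
→ | → 1101111110 = 894
0x47 = 0001000111
→ ^ → 1100111001 = 825
→ << 3 (mod 2^10) → 0111001000 = 456

456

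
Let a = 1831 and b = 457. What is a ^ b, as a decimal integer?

1831 = 11100100111
457 = 00111001001
XOR → 11011101110 = 1774

1774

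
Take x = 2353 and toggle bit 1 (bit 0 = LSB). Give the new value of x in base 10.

2355

x = 0100100110001
bit 1 is currently 0; toggle it via x ^ (1 << 1) = x ^ 2
→ 0100100110011 = 2355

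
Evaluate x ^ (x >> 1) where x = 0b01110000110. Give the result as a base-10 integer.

x = 1110000110 = 902
x>>1 = 0111000011
XOR  = 1001000101 = 581
(x ^ (x >> 1) gives the standard binary-reflected Gray code of x.)

581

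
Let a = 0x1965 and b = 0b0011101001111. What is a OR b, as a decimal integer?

8047

0x1965 = 1100101100101
b = 0011101001111
 OR → 1111101101111 = 8047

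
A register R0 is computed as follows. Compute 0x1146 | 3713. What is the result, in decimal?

0x1146 = 1000101000110
3713 = 0111010000001
 OR → 1111111000111 = 8135

8135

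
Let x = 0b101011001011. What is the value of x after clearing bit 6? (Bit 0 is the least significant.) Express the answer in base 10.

2699

x = 101011001011
bit 6 is currently 1; clear it via x & ~(1 << 6) = x & ~64
→ 101010001011 = 2699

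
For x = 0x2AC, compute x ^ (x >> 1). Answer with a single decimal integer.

1018

x = 1010101100 = 684
x>>1 = 0101010110
XOR  = 1111111010 = 1018
(x ^ (x >> 1) gives the standard binary-reflected Gray code of x.)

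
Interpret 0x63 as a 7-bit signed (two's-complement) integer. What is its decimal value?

pattern = 1100011 (MSB is 1 ⇒ negative)
Invert: 0011100, add 1 → 0011101 = 29, so the value is -29.
(Equivalently: 99 - 2^7 = 99 - 128 = -29.)

-29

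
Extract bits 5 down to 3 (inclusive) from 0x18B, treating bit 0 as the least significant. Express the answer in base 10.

1

v = 0110001011
Shift right by 3: 0110001
Mask low 3 bits: 001 = 1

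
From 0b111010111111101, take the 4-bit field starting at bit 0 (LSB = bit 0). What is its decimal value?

13

v = 111010111111101
Shift right by 0: 111010111111101
Mask low 4 bits: 1101 = 13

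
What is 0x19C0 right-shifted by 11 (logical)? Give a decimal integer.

3

0x19C0 = 1100111000000
shift right by 11 → 0000000000011 = 3
(equivalently, floor(6592 / 2048))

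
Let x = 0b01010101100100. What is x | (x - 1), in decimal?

5479

x = 1010101100100 = 5476
x - 1 = 1010101100011
OR    = 1010101100111 = 5479
(x | (x - 1) sets all bits below the lowest set bit.)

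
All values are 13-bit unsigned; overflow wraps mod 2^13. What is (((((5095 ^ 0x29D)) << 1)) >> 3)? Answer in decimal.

94

5095 = 1001111100111
0x29D = 0001010011101
→ ^ → 1000101111010 = 4474
→ << 1 (mod 2^13) → 0001011110100 = 756
→ >> 3 → 0000001011110 = 94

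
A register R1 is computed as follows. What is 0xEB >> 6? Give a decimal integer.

0xEB = 11101011
shift right by 6 → 00000011 = 3
(equivalently, floor(235 / 64))

3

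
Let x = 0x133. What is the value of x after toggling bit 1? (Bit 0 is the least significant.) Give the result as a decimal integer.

305

x = 0100110011
bit 1 is currently 1; toggle it via x ^ (1 << 1) = x ^ 2
→ 0100110001 = 305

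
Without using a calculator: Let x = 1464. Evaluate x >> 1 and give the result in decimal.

1464 = 10110111000
shift right by 1 → 01011011100 = 732
(equivalently, floor(1464 / 2))

732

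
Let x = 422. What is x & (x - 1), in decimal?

x = 110100110 = 422
x - 1 = 110100101
AND   = 110100100 = 420
(x & (x - 1) clears the lowest set bit of x.)

420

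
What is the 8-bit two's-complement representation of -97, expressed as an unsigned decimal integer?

159

97 in 8 bits: 01100001
Invert: 10011110
Add 1:  10011111 = 159
(Check: 2^8 - 97 = 256 - 97 = 159.)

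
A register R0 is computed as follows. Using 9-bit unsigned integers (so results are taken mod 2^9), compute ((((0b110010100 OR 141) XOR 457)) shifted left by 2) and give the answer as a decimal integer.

336

0b110010100 = 110010100
141 = 010001101
→ OR → 110011101 = 413
457 = 111001001
→ XOR → 001010100 = 84
→ shifted left by 2 (mod 2^9) → 101010000 = 336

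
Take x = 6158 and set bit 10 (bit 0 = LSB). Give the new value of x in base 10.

x = 1100000001110
bit 10 is currently 0; set it via x | (1 << 10) = x | 1024
→ 1110000001110 = 7182

7182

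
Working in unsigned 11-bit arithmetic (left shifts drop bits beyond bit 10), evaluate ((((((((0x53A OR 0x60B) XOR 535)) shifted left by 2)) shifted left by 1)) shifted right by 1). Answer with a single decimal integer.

176

0x53A = 10100111010
0x60B = 11000001011
→ OR → 11100111011 = 1851
535 = 01000010111
→ XOR → 10100101100 = 1324
→ shifted left by 2 (mod 2^11) → 10010110000 = 1200
→ shifted left by 1 (mod 2^11) → 00101100000 = 352
→ shifted right by 1 → 00010110000 = 176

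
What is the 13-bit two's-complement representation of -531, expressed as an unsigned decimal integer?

7661

531 in 13 bits: 0001000010011
Invert: 1110111101100
Add 1:  1110111101101 = 7661
(Check: 2^13 - 531 = 8192 - 531 = 7661.)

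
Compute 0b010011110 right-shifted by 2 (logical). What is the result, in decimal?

39

x = 10011110
shift right by 2 → 00100111 = 39
(equivalently, floor(158 / 4))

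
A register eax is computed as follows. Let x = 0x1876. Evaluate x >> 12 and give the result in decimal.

0x1876 = 1100001110110
shift right by 12 → 0000000000001 = 1
(equivalently, floor(6262 / 4096))

1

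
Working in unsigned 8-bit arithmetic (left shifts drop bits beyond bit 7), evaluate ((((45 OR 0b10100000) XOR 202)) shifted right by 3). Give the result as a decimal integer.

45 = 00101101
0b10100000 = 10100000
→ OR → 10101101 = 173
202 = 11001010
→ XOR → 01100111 = 103
→ shifted right by 3 → 00001100 = 12

12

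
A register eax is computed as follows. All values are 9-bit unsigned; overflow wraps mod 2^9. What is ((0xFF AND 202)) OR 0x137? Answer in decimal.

0xFF = 011111111
202 = 011001010
→ AND → 011001010 = 202
0x137 = 100110111
→ OR → 111111111 = 511

511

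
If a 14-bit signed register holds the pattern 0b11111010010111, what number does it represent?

-361

pattern = 11111010010111 (MSB is 1 ⇒ negative)
Invert: 00000101101000, add 1 → 00000101101001 = 361, so the value is -361.
(Equivalently: 16023 - 2^14 = 16023 - 16384 = -361.)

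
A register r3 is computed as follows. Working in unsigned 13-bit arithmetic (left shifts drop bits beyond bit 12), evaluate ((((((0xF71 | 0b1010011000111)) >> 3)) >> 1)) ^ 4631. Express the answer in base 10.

0xF71 = 0111101110001
0b1010011000111 = 1010011000111
→ | → 1111111110111 = 8183
→ >> 3 → 0001111111110 = 1022
→ >> 1 → 0000111111111 = 511
4631 = 1001000010111
→ ^ → 1001111101000 = 5096

5096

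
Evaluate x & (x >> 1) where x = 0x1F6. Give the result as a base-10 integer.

x = 111110110 = 502
x>>1 = 011111011
AND  = 011110010 = 242
(x & (x >> 1) has a 1 wherever x has two consecutive 1 bits.)

242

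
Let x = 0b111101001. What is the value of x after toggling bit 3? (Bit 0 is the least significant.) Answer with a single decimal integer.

x = 111101001
bit 3 is currently 1; toggle it via x ^ (1 << 3) = x ^ 8
→ 111100001 = 481

481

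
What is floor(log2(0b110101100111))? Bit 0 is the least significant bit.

0b110101100111 = 110101100111
The topmost 1 is at position 11 (since 2^11 = 2048 ≤ 3431 < 4096).

11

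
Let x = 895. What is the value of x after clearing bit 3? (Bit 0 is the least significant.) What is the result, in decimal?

887

x = 1101111111
bit 3 is currently 1; clear it via x & ~(1 << 3) = x & ~8
→ 1101110111 = 887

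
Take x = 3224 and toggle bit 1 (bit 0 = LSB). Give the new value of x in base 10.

x = 0110010011000
bit 1 is currently 0; toggle it via x ^ (1 << 1) = x ^ 2
→ 0110010011010 = 3226

3226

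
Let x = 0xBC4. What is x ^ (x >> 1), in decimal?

3622

x = 101111000100 = 3012
x>>1 = 010111100010
XOR  = 111000100110 = 3622
(x ^ (x >> 1) gives the standard binary-reflected Gray code of x.)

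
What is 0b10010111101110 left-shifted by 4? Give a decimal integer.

x = 000010010111101110
shift left by 4 → 100101111011100000 = 155360
(equivalently, 9710 × 2^4 = 9710 × 16)

155360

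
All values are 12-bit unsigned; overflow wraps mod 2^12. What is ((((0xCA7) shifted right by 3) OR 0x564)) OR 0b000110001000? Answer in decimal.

1532

0xCA7 = 110010100111
→ shifted right by 3 → 000110010100 = 404
0x564 = 010101100100
→ OR → 010111110100 = 1524
0b000110001000 = 000110001000
→ OR → 010111111100 = 1532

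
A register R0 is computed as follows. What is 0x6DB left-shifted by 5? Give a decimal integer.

56160

0x6DB = 0000011011011011
shift left by 5 → 1101101101100000 = 56160
(equivalently, 1755 × 2^5 = 1755 × 32)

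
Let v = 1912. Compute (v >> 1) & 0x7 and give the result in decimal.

4

v = 00011101111000
Shift right by 1: 0001110111100
Mask low 3 bits: 100 = 4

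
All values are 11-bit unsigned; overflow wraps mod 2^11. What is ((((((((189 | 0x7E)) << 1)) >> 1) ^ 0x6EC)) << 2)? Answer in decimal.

189 = 00010111101
0x7E = 00001111110
→ | → 00011111111 = 255
→ << 1 (mod 2^11) → 00111111110 = 510
→ >> 1 → 00011111111 = 255
0x6EC = 11011101100
→ ^ → 11000010011 = 1555
→ << 2 (mod 2^11) → 00001001100 = 76

76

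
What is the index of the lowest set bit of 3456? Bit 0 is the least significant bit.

3456 = 110110000000
Trailing zeros: 7, so the lowest set bit is bit 7 (value 128).

7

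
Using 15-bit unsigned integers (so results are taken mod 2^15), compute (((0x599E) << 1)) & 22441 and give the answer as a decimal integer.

4904

0x599E = 101100110011110
→ << 1 (mod 2^15) → 011001100111100 = 13116
22441 = 101011110101001
→ & → 001001100101000 = 4904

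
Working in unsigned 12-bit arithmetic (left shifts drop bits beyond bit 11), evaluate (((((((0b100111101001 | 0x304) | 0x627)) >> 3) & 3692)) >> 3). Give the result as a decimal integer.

0b100111101001 = 100111101001
0x304 = 001100000100
→ | → 101111101101 = 3053
0x627 = 011000100111
→ | → 111111101111 = 4079
→ >> 3 → 000111111101 = 509
3692 = 111001101100
→ & → 000001101100 = 108
→ >> 3 → 000000001101 = 13

13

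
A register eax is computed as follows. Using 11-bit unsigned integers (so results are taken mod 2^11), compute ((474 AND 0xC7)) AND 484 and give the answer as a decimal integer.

474 = 00111011010
0xC7 = 00011000111
→ AND → 00011000010 = 194
484 = 00111100100
→ AND → 00011000000 = 192

192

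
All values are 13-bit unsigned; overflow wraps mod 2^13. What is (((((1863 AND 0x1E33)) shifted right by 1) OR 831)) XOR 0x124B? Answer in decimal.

4468

1863 = 0011101000111
0x1E33 = 1111000110011
→ AND → 0011000000011 = 1539
→ shifted right by 1 → 0001100000001 = 769
831 = 0001100111111
→ OR → 0001100111111 = 831
0x124B = 1001001001011
→ XOR → 1000101110100 = 4468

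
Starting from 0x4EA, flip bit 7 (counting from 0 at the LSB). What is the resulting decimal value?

x = 10011101010
bit 7 is currently 1; toggle it via x ^ (1 << 7) = x ^ 128
→ 10001101010 = 1130

1130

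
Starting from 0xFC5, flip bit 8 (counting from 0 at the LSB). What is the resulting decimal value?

x = 0000111111000101
bit 8 is currently 1; toggle it via x ^ (1 << 8) = x ^ 256
→ 0000111011000101 = 3781

3781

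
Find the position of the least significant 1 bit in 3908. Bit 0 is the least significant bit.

2

3908 = 111101000100
Trailing zeros: 2, so the lowest set bit is bit 2 (value 4).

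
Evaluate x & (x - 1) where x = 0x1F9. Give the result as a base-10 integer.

x = 111111001 = 505
x - 1 = 111111000
AND   = 111111000 = 504
(x & (x - 1) clears the lowest set bit of x.)

504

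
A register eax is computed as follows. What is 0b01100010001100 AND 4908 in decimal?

a = 1100010001100
4908 = 1001100101100
AND → 1000000001100 = 4108

4108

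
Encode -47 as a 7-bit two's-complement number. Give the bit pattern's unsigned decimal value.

81

47 in 7 bits: 0101111
Invert: 1010000
Add 1:  1010001 = 81
(Check: 2^7 - 47 = 128 - 47 = 81.)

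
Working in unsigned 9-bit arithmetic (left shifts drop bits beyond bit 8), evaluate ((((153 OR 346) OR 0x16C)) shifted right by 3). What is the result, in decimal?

153 = 010011001
346 = 101011010
→ OR → 111011011 = 475
0x16C = 101101100
→ OR → 111111111 = 511
→ shifted right by 3 → 000111111 = 63

63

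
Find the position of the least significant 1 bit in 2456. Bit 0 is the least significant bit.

3

2456 = 100110011000
Trailing zeros: 3, so the lowest set bit is bit 3 (value 8).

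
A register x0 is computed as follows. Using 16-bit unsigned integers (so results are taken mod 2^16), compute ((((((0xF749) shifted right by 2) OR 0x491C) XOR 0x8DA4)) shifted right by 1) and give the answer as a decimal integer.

0xF749 = 1111011101001001
→ shifted right by 2 → 0011110111010010 = 15826
0x491C = 0100100100011100
→ OR → 0111110111011110 = 32222
0x8DA4 = 1000110110100100
→ XOR → 1111000001111010 = 61562
→ shifted right by 1 → 0111100000111101 = 30781

30781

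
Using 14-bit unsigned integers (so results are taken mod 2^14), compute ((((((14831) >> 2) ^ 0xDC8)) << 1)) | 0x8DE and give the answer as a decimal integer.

14831 = 11100111101111
→ >> 2 → 00111001111011 = 3707
0xDC8 = 00110111001000
→ ^ → 00001110110011 = 947
→ << 1 (mod 2^14) → 00011101100110 = 1894
0x8DE = 00100011011110
→ | → 00111111111110 = 4094

4094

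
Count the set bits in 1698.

1698 = 11010100010
Count the 1s: 1 + 1 + 1 + 1 + 1 = 5

5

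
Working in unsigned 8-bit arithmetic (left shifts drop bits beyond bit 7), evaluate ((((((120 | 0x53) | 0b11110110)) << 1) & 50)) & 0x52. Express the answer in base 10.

120 = 01111000
0x53 = 01010011
→ | → 01111011 = 123
0b11110110 = 11110110
→ | → 11111111 = 255
→ << 1 (mod 2^8) → 11111110 = 254
50 = 00110010
→ & → 00110010 = 50
0x52 = 01010010
→ & → 00010010 = 18

18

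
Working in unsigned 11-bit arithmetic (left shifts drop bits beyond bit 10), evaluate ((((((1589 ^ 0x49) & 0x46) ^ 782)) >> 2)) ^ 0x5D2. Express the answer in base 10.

1589 = 11000110101
0x49 = 00001001001
→ ^ → 11001111100 = 1660
0x46 = 00001000110
→ & → 00001000100 = 68
782 = 01100001110
→ ^ → 01101001010 = 842
→ >> 2 → 00011010010 = 210
0x5D2 = 10111010010
→ ^ → 10100000000 = 1280

1280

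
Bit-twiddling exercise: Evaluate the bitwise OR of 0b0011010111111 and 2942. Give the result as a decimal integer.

a = 011010111111
2942 = 101101111110
 OR → 111111111111 = 4095

4095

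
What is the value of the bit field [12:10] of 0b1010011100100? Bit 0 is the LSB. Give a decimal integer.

v = 1010011100100
Shift right by 10: 101
Mask low 3 bits: 101 = 5

5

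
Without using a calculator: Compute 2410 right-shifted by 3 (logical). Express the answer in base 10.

301

2410 = 100101101010
shift right by 3 → 000100101101 = 301
(equivalently, floor(2410 / 8))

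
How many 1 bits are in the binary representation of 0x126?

4

0x126 = 100100110
Count the 1s: 1 + 1 + 1 + 1 = 4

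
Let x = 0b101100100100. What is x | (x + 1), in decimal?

x = 101100100100 = 2852
x + 1 = 101100100101
OR    = 101100100101 = 2853
(x | (x + 1) sets the lowest cleared bit.)

2853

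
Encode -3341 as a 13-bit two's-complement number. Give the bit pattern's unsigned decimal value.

3341 in 13 bits: 0110100001101
Invert: 1001011110010
Add 1:  1001011110011 = 4851
(Check: 2^13 - 3341 = 8192 - 3341 = 4851.)

4851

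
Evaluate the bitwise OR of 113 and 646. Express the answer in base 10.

759

113 = 0001110001
646 = 1010000110
 OR → 1011110111 = 759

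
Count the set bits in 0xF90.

6

0xF90 = 111110010000
Count the 1s: 1 + 1 + 1 + 1 + 1 + 1 = 6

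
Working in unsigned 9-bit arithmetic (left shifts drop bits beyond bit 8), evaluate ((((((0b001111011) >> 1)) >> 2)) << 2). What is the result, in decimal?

60

0b001111011 = 001111011
→ >> 1 → 000111101 = 61
→ >> 2 → 000001111 = 15
→ << 2 (mod 2^9) → 000111100 = 60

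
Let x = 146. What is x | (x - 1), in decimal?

x = 10010010 = 146
x - 1 = 10010001
OR    = 10010011 = 147
(x | (x - 1) sets all bits below the lowest set bit.)

147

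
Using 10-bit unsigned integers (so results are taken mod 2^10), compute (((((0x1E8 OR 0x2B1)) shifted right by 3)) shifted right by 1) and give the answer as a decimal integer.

63

0x1E8 = 0111101000
0x2B1 = 1010110001
→ OR → 1111111001 = 1017
→ shifted right by 3 → 0001111111 = 127
→ shifted right by 1 → 0000111111 = 63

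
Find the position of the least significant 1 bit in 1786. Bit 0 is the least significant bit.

1786 = 11011111010
Trailing zeros: 1, so the lowest set bit is bit 1 (value 2).

1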